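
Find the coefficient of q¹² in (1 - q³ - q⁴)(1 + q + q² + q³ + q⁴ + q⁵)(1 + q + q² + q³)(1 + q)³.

(1 - q³ - q⁴) has coefficients 1,0,0,-1,-1 for degrees 0…4.
(1 + q + q² + q³ + q⁴ + q⁵) has coefficients 1,1,1,1,1,1,0,0,0,0,0,0,0 for degrees 0…12.
Multiplying by (1 + q + q² + q³) gives running coefficients 1,2,3,4,4,4,3,2,1,0,0,0,0 for degrees 0…12.
Finally multiplying by (1 + q)³, the product of all factors after the first has coefficients 1,5,12,20,27,31,31,27,20,12,5,1,0 for degrees 0…12.
[q¹²] = 1·0 − 1·12 − 1·20 = -32.

-32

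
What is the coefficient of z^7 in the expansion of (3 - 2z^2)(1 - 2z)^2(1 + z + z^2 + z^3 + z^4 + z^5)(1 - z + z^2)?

13

(3 - 2z^2) has coefficients 3,0,-2 for degrees 0…2.
(1 - 2z)^2 has coefficients 1,-4,4,0,0,0,0,0 for degrees 0…7.
Multiplying by (1 + z + z^2 + z^3 + z^4 + z^5) gives running coefficients 1,-3,1,1,1,1,0,4 for degrees 0…7.
Finally multiplying by (1 - z + z^2), the product of all factors after the first has coefficients 1,-4,5,-3,1,1,0,5 for degrees 0…7.
[z^7] = 3·5 − 2·1 = 13.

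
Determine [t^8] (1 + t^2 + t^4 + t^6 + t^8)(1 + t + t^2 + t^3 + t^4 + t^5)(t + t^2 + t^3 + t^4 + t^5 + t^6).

(1 + t^2 + t^4 + t^6 + t^8) has coefficients 1,0,1,0,1,0,1,0,1 for degrees 0…8.
(1 + t + t^2 + t^3 + t^4 + t^5) has coefficients 1,1,1,1,1,1,0,0,0 for degrees 0…8.
Finally multiplying by (t + t^2 + t^3 + t^4 + t^5 + t^6), the product of all factors after the first has coefficients 0,1,2,3,4,5,6,5,4 for degrees 0…8.
[t^8] = 1·4 + 1·6 + 1·4 + 1·2 + 1·0 = 16.

16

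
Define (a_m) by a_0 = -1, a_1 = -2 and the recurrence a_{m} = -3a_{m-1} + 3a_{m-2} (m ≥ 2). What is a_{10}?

The ordinary generating function has denominator 1 + 3z - 3z^2.
Iterating the recurrence: a_0,…,a_{10} = -1, -2, 3, -15, 54, -207, 783, -2970, 11259, -42687, 161838.

161838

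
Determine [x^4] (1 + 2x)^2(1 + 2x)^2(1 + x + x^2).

72

(1 + 2x)^2 has coefficients 1,4,4 for degrees 0…2.
(1 + 2x)^2 has coefficients 1,4,4,0,0 for degrees 0…4.
Finally multiplying by (1 + x + x^2), the product of all factors after the first has coefficients 1,5,9,8,4 for degrees 0…4.
[x^4] = 1·4 + 4·8 + 4·9 = 72.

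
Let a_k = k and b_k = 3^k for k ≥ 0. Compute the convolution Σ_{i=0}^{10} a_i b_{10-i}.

44281

The convolution is the t^10 coefficient of A(t)B(t).
Σ = 0·59049 + 1·19683 + 2·6561 + 3·2187 + 4·729 + 5·243 + 6·81 + 7·27 + 8·9 + 9·3 + 10·1 = 44281.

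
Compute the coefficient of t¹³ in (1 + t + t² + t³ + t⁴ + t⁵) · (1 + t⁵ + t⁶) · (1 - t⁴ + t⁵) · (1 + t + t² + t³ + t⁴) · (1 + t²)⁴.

(1 + t + t² + t³ + t⁴ + t⁵) has coefficients 1,1,1,1,1,1 for degrees 0…5.
(1 + t⁵ + t⁶) has coefficients 1,0,0,0,0,1,1,0,0,0,0,0,0,0 for degrees 0…13.
Multiplying by (1 - t⁴ + t⁵) gives running coefficients 1,0,0,0,-1,2,1,0,0,-1,0,1,0,0 for degrees 0…13.
Multiplying by (1 + t + t² + t³ + t⁴) gives running coefficients 1,1,1,1,0,1,2,2,2,2,0,0,0,0 for degrees 0…13.
Finally multiplying by (1 + t²)⁴, the product of all factors after the first has coefficients 1,1,5,5,10,11,12,16,15,21,21,25,20,21 for degrees 0…13.
[t¹³] = 1·21 + 1·20 + 1·25 + 1·21 + 1·21 + 1·15 = 123.

123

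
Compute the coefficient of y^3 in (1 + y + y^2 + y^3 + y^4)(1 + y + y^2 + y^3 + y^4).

4

(1 + y + y^2 + y^3 + y^4) has coefficients 1,1,1,1 for degrees 0…3.
(1 + y + y^2 + y^3 + y^4) has coefficients 1,1,1,1 for degrees 0…3.
[y^3] = 1·1 + 1·1 + 1·1 + 1·1 = 4.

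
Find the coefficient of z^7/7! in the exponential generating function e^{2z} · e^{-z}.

The EGF product rule gives c_7 = Σ_{k_1+k_2=7} C(7; k_1,k_2) · ∏ g_i(k_i), where e^{2z} gives (2)^k; e^{-z} gives (-1)^k.
g_1(k) for k = 0…7: 1, 2, 4, 8, 16, 32, 64, 128.
g_2(k) for k = 0…7: 1, -1, 1, -1, 1, -1, 1, -1.
c_7 = Σ_k C(7,k)·g_1(k)·g_2(7−k) = 1·1·(-1) + 7·2·1 + 21·4·(-1) + 35·8·1 + 35·16·(-1) + 21·32·1 + 7·64·(-1) + 1·128·1 = −1 + 14 − 84 + 280 − 560 + 672 − 448 + 128 = 1.

1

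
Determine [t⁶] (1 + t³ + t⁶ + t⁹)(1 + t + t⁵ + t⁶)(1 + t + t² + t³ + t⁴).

(1 + t³ + t⁶ + t⁹) has coefficients 1,0,0,1,0,0,1 for degrees 0…6.
(1 + t + t⁵ + t⁶) has coefficients 1,1,0,0,0,1,1 for degrees 0…6.
Finally multiplying by (1 + t + t² + t³ + t⁴), the product of all factors after the first has coefficients 1,2,2,2,2,2,2 for degrees 0…6.
[t⁶] = 1·2 + 1·2 + 1·1 = 5.

5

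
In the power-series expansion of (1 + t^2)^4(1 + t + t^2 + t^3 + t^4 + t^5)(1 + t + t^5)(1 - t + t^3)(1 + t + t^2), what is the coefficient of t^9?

72

(1 + t^2)^4 has coefficients 1,0,4,0,6,0,4,0,1 for degrees 0…8.
(1 + t + t^2 + t^3 + t^4 + t^5) has coefficients 1,1,1,1,1,1,0,0,0,0 for degrees 0…9.
Multiplying by (1 + t + t^5) gives running coefficients 1,2,2,2,2,3,2,1,1,1 for degrees 0…9.
Multiplying by (1 - t + t^3) gives running coefficients 1,1,0,1,2,3,1,1,3,2 for degrees 0…9.
Finally multiplying by (1 + t + t^2), the product of all factors after the first has coefficients 1,2,2,2,3,6,6,5,5,6 for degrees 0…9.
[t^9] = 1·6 + 4·5 + 6·6 + 4·2 + 1·2 = 72.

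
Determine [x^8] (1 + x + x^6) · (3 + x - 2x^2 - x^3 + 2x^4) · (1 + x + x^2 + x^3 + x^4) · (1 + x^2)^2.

(1 + x + x^6) has coefficients 1,1,0,0,0,0,1 for degrees 0…6.
(3 + x - 2x^2 - x^3 + 2x^4) has coefficients 3,1,-2,-1,2,0,0,0,0 for degrees 0…8.
Multiplying by (1 + x + x^2 + x^3 + x^4) gives running coefficients 3,4,2,1,3,0,-1,1,2 for degrees 0…8.
Finally multiplying by (1 + x^2)^2, the product of all factors after the first has coefficients 3,4,8,9,10,6,7,2,3 for degrees 0…8.
[x^8] = 1·3 + 1·2 + 1·8 = 13.

13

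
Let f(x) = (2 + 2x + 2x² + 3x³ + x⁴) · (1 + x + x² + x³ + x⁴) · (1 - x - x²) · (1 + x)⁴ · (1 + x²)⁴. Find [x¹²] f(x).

-1922

(2 + 2x + 2x² + 3x³ + x⁴) has coefficients 2,2,2,3,1 for degrees 0…4.
(1 + x + x² + x³ + x⁴) has coefficients 1,1,1,1,1,0,0,0,0,0,0,0,0 for degrees 0…12.
Multiplying by (1 - x - x²) gives running coefficients 1,0,-1,-1,-1,-2,-1,0,0,0,0,0,0 for degrees 0…12.
Multiplying by (1 + x)⁴ gives running coefficients 1,4,5,-1,-10,-16,-20,-21,-15,-6,-1,0,0 for degrees 0…12.
Finally multiplying by (1 + x²)⁴, the product of all factors after the first has coefficients 1,4,9,15,16,4,-26,-75,-134,-186,-216,-215,-184 for degrees 0…12.
[x¹²] = 2·(-184) + 2·(-215) + 2·(-216) + 3·(-186) + 1·(-134) = -1922.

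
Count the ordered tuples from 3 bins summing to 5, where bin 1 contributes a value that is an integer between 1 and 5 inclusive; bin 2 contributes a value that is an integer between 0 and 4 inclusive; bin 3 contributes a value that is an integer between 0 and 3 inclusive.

14

The generating function for the choices is (y + y² + y³ + y⁴ + y⁵)·(1 + y + y² + y³ + y⁴)·(1 + y + y² + y³); the count is [y⁵].
(y + y² + y³ + y⁴ + y⁵) has coefficients 0,1,1,1,1,1 for degrees 0…5.
(1 + y + y² + y³ + y⁴) has coefficients 1,1,1,1,1,0 for degrees 0…5.
Finally multiplying by (1 + y + y² + y³), the product of all factors after the first has coefficients 1,2,3,4,4,3 for degrees 0…5.
[y⁵] = 1·4 + 1·4 + 1·3 + 1·2 + 1·1 = 14.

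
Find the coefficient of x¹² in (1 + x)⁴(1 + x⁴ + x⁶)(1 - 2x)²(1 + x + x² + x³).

(1 + x)⁴ has coefficients 1,4,6,4,1 for degrees 0…4.
(1 + x⁴ + x⁶) has coefficients 1,0,0,0,1,0,1,0,0,0,0,0,0 for degrees 0…12.
Multiplying by (1 - 2x)² gives running coefficients 1,-4,4,0,1,-4,5,-4,4,0,0,0,0 for degrees 0…12.
Finally multiplying by (1 + x + x² + x³), the product of all factors after the first has coefficients 1,-3,1,1,1,1,2,-2,1,5,0,4,0 for degrees 0…12.
[x¹²] = 1·0 + 4·4 + 6·0 + 4·5 + 1·1 = 37.

37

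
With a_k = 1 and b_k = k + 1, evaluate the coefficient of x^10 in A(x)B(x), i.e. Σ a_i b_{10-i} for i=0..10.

66

Write out a_i and b_{10-i} for i = 0,…,10 and sum the products.
Σ = 1·11 + 1·10 + 1·9 + 1·8 + 1·7 + 1·6 + 1·5 + 1·4 + 1·3 + 1·2 + 1·1 = 66.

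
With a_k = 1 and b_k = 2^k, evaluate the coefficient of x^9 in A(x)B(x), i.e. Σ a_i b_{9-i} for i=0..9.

The convolution is the t^9 coefficient of A(t)B(t).
Σ = 1·512 + 1·256 + 1·128 + 1·64 + 1·32 + 1·16 + 1·8 + 1·4 + 1·2 + 1·1 = 1023.

1023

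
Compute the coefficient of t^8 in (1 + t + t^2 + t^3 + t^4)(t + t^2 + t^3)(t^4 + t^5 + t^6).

(1 + t + t^2 + t^3 + t^4) has coefficients 1,1,1,1,1 for degrees 0…4.
(t + t^2 + t^3) has coefficients 0,1,1,1,0,0,0,0,0 for degrees 0…8.
Finally multiplying by (t^4 + t^5 + t^6), the product of all factors after the first has coefficients 0,0,0,0,0,1,2,3,2 for degrees 0…8.
[t^8] = 1·2 + 1·3 + 1·2 + 1·1 + 1·0 = 8.

8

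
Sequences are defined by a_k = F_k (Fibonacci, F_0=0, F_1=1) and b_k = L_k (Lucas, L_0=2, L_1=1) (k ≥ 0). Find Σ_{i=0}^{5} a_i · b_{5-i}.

This is [x^5] in the product of the two ordinary generating functions.
Σ = 0·11 + 1·7 + 1·4 + 2·3 + 3·1 + 5·2 = 30.

30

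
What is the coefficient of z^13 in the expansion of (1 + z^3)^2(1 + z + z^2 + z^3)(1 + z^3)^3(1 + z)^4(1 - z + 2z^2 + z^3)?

625

(1 + z^3)^2 has coefficients 1,0,0,2,0,0,1 for degrees 0…6.
(1 + z + z^2 + z^3) has coefficients 1,1,1,1,0,0,0,0,0,0,0,0,0,0 for degrees 0…13.
Multiplying by (1 + z^3)^3 gives running coefficients 1,1,1,4,3,3,6,3,3,4,1,1,1,0 for degrees 0…13.
Multiplying by (1 + z)^4 gives running coefficients 1,5,11,18,30,44,53,61,66,61,53,44,30,18 for degrees 0…13.
Finally multiplying by (1 - z + 2z^2 + z^3), the product of all factors after the first has coefficients 1,4,8,18,39,61,87,126,155,170,185,179,153,129 for degrees 0…13.
[z^13] = 1·129 + 2·185 + 1·126 = 625.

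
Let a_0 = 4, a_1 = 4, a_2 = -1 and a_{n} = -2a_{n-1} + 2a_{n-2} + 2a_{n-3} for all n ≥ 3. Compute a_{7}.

552

The ordinary generating function has denominator 1 + 2t - 2t^2 - 2t^3.
Iterating the recurrence: a_0,…,a_{7} = 4, 4, -1, 18, -30, 94, -212, 552.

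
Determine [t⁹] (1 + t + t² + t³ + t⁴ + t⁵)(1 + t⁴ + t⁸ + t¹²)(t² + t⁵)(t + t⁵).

(1 + t + t² + t³ + t⁴ + t⁵) has coefficients 1,1,1,1,1,1 for degrees 0…5.
(1 + t⁴ + t⁸ + t¹²) has coefficients 1,0,0,0,1,0,0,0,1,0 for degrees 0…9.
Multiplying by (t² + t⁵) gives running coefficients 0,0,1,0,0,1,1,0,0,1 for degrees 0…9.
Finally multiplying by (t + t⁵), the product of all factors after the first has coefficients 0,0,0,1,0,0,1,2,0,0 for degrees 0…9.
[t⁹] = 1·0 + 1·0 + 1·2 + 1·1 + 1·0 + 1·0 = 3.

3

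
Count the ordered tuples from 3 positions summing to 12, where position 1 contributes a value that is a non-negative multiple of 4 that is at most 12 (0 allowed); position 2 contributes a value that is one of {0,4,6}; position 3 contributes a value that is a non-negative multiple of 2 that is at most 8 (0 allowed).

8

The generating function for the choices is (1 + q⁴ + q⁸ + q¹²)·(1 + q⁴ + q⁶)·(1 + q² + q⁴ + q⁶ + q⁸); the count is [q¹²].
(1 + q⁴ + q⁸ + q¹²) has coefficients 1,0,0,0,1,0,0,0,1,0,0,0,1 for degrees 0…12.
(1 + q⁴ + q⁶) has coefficients 1,0,0,0,1,0,1,0,0,0,0,0,0 for degrees 0…12.
Finally multiplying by (1 + q² + q⁴ + q⁶ + q⁸), the product of all factors after the first has coefficients 1,0,1,0,2,0,3,0,3,0,2,0,2 for degrees 0…12.
[q¹²] = 1·2 + 1·3 + 1·2 + 1·1 = 8.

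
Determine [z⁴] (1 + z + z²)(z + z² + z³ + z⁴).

3

(1 + z + z²) has coefficients 1,1,1 for degrees 0…2.
(z + z² + z³ + z⁴) has coefficients 0,1,1,1,1 for degrees 0…4.
[z⁴] = 1·1 + 1·1 + 1·1 = 3.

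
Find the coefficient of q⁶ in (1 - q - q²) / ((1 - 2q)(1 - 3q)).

1183

The denominator gives the recurrence a_n = 5a_(n−1) − 6a_(n−2) for n ≥ 3; the numerator fixes a_0 = 1, a_1 = 4, a_2 = 13.
Iterating: 1, 4, 13, 41, 127, 389, 1183, so a_6 = 1183.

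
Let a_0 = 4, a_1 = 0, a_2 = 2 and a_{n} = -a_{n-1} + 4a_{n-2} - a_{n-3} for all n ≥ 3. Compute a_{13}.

The ordinary generating function has denominator 1 + t - 4t^2 + t^3.
Iterating the recurrence: a_0,…,a_{13} = 4, 0, 2, -6, 14, -40, 102, -276, 724, -1930, 5102, -13546, 35884, -95170.

-95170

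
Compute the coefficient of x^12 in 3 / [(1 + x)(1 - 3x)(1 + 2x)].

Partial fractions give a closed form: a_n = (-3/4)·(-1)^n + (27/20)·3^n + (12/5)·(-2)^n.
At n = 12: a_12 = 727275.

727275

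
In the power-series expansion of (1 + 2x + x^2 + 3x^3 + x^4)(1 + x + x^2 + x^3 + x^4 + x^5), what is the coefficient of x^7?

(1 + 2x + x^2 + 3x^3 + x^4) has coefficients 1,2,1,3,1 for degrees 0…4.
(1 + x + x^2 + x^3 + x^4 + x^5) has coefficients 1,1,1,1,1,1,0,0 for degrees 0…7.
[x^7] = 1·0 + 2·0 + 1·1 + 3·1 + 1·1 = 5.

5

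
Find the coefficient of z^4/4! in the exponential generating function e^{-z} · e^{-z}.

The EGF product rule gives c_4 = Σ_{k_1+k_2=4} C(4; k_1,k_2) · ∏ g_i(k_i), where e^{-z} gives (-1)^k; e^{-z} gives (-1)^k.
g_1(k) for k = 0…4: 1, -1, 1, -1, 1.
g_2(k) for k = 0…4: 1, -1, 1, -1, 1.
c_4 = Σ_k C(4,k)·g_1(k)·g_2(4−k) = 1·1·1 + 4·(-1)·(-1) + 6·1·1 + 4·(-1)·(-1) + 1·1·1 = 1 + 4 + 6 + 4 + 1 = 16.

16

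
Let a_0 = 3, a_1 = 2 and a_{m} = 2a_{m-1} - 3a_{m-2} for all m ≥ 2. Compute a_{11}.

-328

The ordinary generating function has denominator 1 - 2q + 3q^2.
Iterating the recurrence: a_0,…,a_{11} = 3, 2, -5, -16, -17, 14, 79, 116, -5, -358, -701, -328.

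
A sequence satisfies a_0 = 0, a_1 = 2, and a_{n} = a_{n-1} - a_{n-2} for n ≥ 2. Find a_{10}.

The ordinary generating function has denominator 1 - y + y^2.
Iterating the recurrence: a_0,…,a_{10} = 0, 2, 2, 0, -2, -2, 0, 2, 2, 0, -2.

-2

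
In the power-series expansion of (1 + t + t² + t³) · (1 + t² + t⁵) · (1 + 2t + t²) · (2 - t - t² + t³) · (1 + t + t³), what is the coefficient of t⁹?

(1 + t + t² + t³) has coefficients 1,1,1,1 for degrees 0…3.
(1 + t² + t⁵) has coefficients 1,0,1,0,0,1,0,0,0,0 for degrees 0…9.
Multiplying by (1 + 2t + t²) gives running coefficients 1,2,2,2,1,1,2,1,0,0 for degrees 0…9.
Multiplying by (2 - t - t² + t³) gives running coefficients 2,3,1,1,0,1,4,0,-2,1 for degrees 0…9.
Finally multiplying by (1 + t + t³), the product of all factors after the first has coefficients 2,5,4,4,4,2,6,4,-1,3 for degrees 0…9.
[t⁹] = 1·3 + 1·(-1) + 1·4 + 1·6 = 12.

12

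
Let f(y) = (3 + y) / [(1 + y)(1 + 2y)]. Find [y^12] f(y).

Partial fractions give a closed form: a_n = (-2)·(-1)^n + (5)·(-2)^n.
At n = 12: a_12 = 20478.

20478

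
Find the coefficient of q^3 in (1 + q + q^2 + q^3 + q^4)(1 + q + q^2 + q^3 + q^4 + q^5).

(1 + q + q^2 + q^3 + q^4) has coefficients 1,1,1,1 for degrees 0…3.
(1 + q + q^2 + q^3 + q^4 + q^5) has coefficients 1,1,1,1 for degrees 0…3.
[q^3] = 1·1 + 1·1 + 1·1 + 1·1 = 4.

4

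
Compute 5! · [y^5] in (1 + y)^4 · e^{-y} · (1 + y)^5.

4364

The EGF product rule gives c_5 = Σ_{k_1+k_2+k_3=5} C(5; k_1,k_2,k_3) · ∏ g_i(k_i), where (1+y)^4 gives the falling factorial (4)_k; e^{-y} gives (-1)^k; (1+y)^5 gives the falling factorial (5)_k.
g_1(k) for k = 0…5: 1, 4, 12, 24, 24, 0.
g_2(k) for k = 0…5: 1, -1, 1, -1, 1, -1.
g_3(k) for k = 0…5: 1, 5, 20, 60, 120, 120.
First combine the last two factors: h(k) = Σ_j C(k,j)·g_2(j)·g_3(k−j) for k = 0…5: 1, 4, 11, 14, -19, -56.
c_5 = Σ_k C(5,k)·g_1(k)·h(5−k) = 1·1·(-56) + 5·4·(-19) + 10·12·14 + 10·24·11 + 5·24·4 = −56 − 380 + 1680 + 2640 + 480 = 4364.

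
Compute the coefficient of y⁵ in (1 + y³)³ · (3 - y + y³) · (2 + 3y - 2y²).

(1 + y³)³ has coefficients 1,0,0,3,0,0 for degrees 0…5.
(3 - y + y³) has coefficients 3,-1,0,1,0,0 for degrees 0…5.
Finally multiplying by (2 + 3y - 2y²), the product of all factors after the first has coefficients 6,7,-9,4,3,-2 for degrees 0…5.
[y⁵] = 1·(-2) + 3·(-9) = -29.

-29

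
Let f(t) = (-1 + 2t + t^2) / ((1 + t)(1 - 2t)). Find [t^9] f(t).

86

The denominator gives the recurrence a_n = a_(n−1) + 2a_(n−2) for n ≥ 3; the numerator fixes a_0 = -1, a_1 = 1, a_2 = 0.
Iterating: -1, 1, 0, 2, 2, 6, 10, 22, 42, 86, so a_9 = 86.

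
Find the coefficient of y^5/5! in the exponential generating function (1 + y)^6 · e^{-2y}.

-32

The EGF product rule gives c_5 = Σ_{k_1+k_2=5} C(5; k_1,k_2) · ∏ g_i(k_i), where (1+y)^6 gives the falling factorial (6)_k; e^{-2y} gives (-2)^k.
g_1(k) for k = 0…5: 1, 6, 30, 120, 360, 720.
g_2(k) for k = 0…5: 1, -2, 4, -8, 16, -32.
c_5 = Σ_k C(5,k)·g_1(k)·g_2(5−k) = 1·1·(-32) + 5·6·16 + 10·30·(-8) + 10·120·4 + 5·360·(-2) + 1·720·1 = −32 + 480 − 2400 + 4800 − 3600 + 720 = -32.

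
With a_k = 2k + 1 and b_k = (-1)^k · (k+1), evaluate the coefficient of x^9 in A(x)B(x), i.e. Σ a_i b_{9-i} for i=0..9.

5

The convolution is the x^9 coefficient of A(x)B(x).
Σ = 1·(-10) + 3·9 + 5·(-8) + 7·7 + 9·(-6) + 11·5 + 13·(-4) + 15·3 + 17·(-2) + 19·1 = 5.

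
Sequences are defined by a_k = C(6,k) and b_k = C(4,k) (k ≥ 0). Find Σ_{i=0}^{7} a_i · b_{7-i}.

This is [x^7] in the product of the two ordinary generating functions.
Σ = 1·0 + 6·0 + 15·0 + 20·1 + 15·4 + 6·6 + 1·4 + 0·1 = 120.

120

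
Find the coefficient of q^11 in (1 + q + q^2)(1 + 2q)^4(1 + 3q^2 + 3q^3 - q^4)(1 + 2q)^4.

(1 + q + q^2) has coefficients 1,1,1 for degrees 0…2.
(1 + 2q)^4 has coefficients 1,8,24,32,16,0,0,0,0,0,0,0 for degrees 0…11.
Multiplying by (1 + 3q^2 + 3q^3 - q^4) gives running coefficients 1,8,27,59,111,160,120,16,-16,0,0,0 for degrees 0…11.
Finally multiplying by (1 + 2q)^4, the product of all factors after the first has coefficients 1,16,115,499,1503,3456,6384,9312,9888,6656,2048,-256 for degrees 0…11.
[q^11] = 1·(-256) + 1·2048 + 1·6656 = 8448.

8448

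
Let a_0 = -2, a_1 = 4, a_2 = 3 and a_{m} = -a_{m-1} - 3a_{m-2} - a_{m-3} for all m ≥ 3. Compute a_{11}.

The ordinary generating function has denominator 1 + q + 3q^2 + q^3.
Iterating the recurrence: a_0,…,a_{11} = -2, 4, 3, -13, 0, 36, -23, -85, 118, 160, -429, -169.

-169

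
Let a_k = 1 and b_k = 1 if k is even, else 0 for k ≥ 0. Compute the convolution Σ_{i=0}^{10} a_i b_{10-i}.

6

The convolution is the x^10 coefficient of A(x)B(x).
Σ = 1·1 + 1·0 + 1·1 + 1·0 + 1·1 + 1·0 + 1·1 + 1·0 + 1·1 + 1·0 + 1·1 = 6.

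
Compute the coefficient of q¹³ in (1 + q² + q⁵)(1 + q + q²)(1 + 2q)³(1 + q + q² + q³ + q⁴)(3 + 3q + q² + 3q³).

651

(1 + q² + q⁵) has coefficients 1,0,1,0,0,1 for degrees 0…5.
(1 + q + q²) has coefficients 1,1,1,0,0,0,0,0,0,0,0,0,0,0 for degrees 0…13.
Multiplying by (1 + 2q)³ gives running coefficients 1,7,19,26,20,8,0,0,0,0,0,0,0,0 for degrees 0…13.
Multiplying by (1 + q + q² + q³ + q⁴) gives running coefficients 1,8,27,53,73,80,73,54,28,8,0,0,0,0 for degrees 0…13.
Finally multiplying by (3 + 3q + q² + 3q³), the product of all factors after the first has coefficients 3,27,106,251,429,593,691,680,559,381,214,92,24,0 for degrees 0…13.
[q¹³] = 1·0 + 1·92 + 1·559 = 651.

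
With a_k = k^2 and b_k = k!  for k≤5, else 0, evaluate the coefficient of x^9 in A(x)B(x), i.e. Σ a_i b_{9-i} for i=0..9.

Write out a_i and b_{9-i} for i = 0,…,9 and sum the products.
Σ = 0·0 + 1·0 + 4·0 + 9·0 + 16·120 + 25·24 + 36·6 + 49·2 + 64·1 + 81·1 = 2979.

2979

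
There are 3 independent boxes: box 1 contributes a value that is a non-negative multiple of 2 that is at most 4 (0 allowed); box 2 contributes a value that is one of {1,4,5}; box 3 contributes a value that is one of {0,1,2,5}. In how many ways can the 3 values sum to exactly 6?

5

The generating function for the choices is (1 + q^2 + q^4)·(q + q^4 + q^5)·(1 + q + q^2 + q^5); the count is [q^6].
(1 + q^2 + q^4) has coefficients 1,0,1,0,1 for degrees 0…4.
(q + q^4 + q^5) has coefficients 0,1,0,0,1,1,0 for degrees 0…6.
Finally multiplying by (1 + q + q^2 + q^5), the product of all factors after the first has coefficients 0,1,1,1,1,2,3 for degrees 0…6.
[q^6] = 1·3 + 1·1 + 1·1 = 5.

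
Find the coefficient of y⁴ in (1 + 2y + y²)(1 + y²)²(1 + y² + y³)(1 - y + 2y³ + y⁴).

(1 + 2y + y²) has coefficients 1,2,1 for degrees 0…2.
(1 + y²)² has coefficients 1,0,2,0,1 for degrees 0…4.
Multiplying by (1 + y² + y³) gives running coefficients 1,0,3,1,3 for degrees 0…4.
Finally multiplying by (1 - y + 2y³ + y⁴), the product of all factors after the first has coefficients 1,-1,3,0,3 for degrees 0…4.
[y⁴] = 1·3 + 2·0 + 1·3 = 6.

6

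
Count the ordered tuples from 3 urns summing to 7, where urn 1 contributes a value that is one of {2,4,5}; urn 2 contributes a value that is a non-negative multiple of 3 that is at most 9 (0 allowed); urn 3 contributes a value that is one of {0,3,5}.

The generating function for the choices is (z² + z⁴ + z⁵)·(1 + z³ + z⁶ + z⁹)·(1 + z³ + z⁵); the count is [z⁷].
(z² + z⁴ + z⁵) has coefficients 0,0,1,0,1,1 for degrees 0…5.
(1 + z³ + z⁶ + z⁹) has coefficients 1,0,0,1,0,0,1,0 for degrees 0…7.
Finally multiplying by (1 + z³ + z⁵), the product of all factors after the first has coefficients 1,0,0,2,0,1,2,0 for degrees 0…7.
[z⁷] = 1·1 + 1·2 + 1·0 = 3.

3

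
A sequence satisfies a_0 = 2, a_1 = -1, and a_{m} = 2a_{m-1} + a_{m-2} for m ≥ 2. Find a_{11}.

-985

The ordinary generating function has denominator 1 - 2t - t^2.
Iterating the recurrence: a_0,…,a_{11} = 2, -1, 0, -1, -2, -5, -12, -29, -70, -169, -408, -985.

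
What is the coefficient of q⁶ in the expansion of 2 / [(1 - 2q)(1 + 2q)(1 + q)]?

170

The denominator gives the recurrence a_n = −a_(n−1) + 4a_(n−2) + 4a_(n−3) for n ≥ 3; the numerator fixes a_0 = 2, a_1 = -2, a_2 = 10.
Iterating: 2, -2, 10, -10, 42, -42, 170, so a_6 = 170.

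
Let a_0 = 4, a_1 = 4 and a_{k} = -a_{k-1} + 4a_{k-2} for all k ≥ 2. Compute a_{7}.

-316

The ordinary generating function has denominator 1 + x - 4x^2.
Iterating the recurrence: a_0,…,a_{7} = 4, 4, 12, 4, 44, -28, 204, -316.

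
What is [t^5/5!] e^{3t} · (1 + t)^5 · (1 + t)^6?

297738

The EGF product rule gives c_5 = Σ_{k_1+k_2+k_3=5} C(5; k_1,k_2,k_3) · ∏ g_i(k_i), where e^{3t} gives (3)^k; (1+t)^5 gives the falling factorial (5)_k; (1+t)^6 gives the falling factorial (6)_k.
g_1(k) for k = 0…5: 1, 3, 9, 27, 81, 243.
g_2(k) for k = 0…5: 1, 5, 20, 60, 120, 120.
g_3(k) for k = 0…5: 1, 6, 30, 120, 360, 720.
First combine the last two factors: h(k) = Σ_j C(k,j)·g_2(j)·g_3(k−j) for k = 0…5: 1, 11, 110, 990, 7920, 55440.
c_5 = Σ_k C(5,k)·g_1(k)·h(5−k) = 1·1·55440 + 5·3·7920 + 10·9·990 + 10·27·110 + 5·81·11 + 1·243·1 = 55440 + 118800 + 89100 + 29700 + 4455 + 243 = 297738.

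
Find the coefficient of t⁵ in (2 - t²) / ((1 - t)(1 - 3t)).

688

The denominator gives the recurrence a_n = 4a_(n−1) − 3a_(n−2) for n ≥ 3; the numerator fixes a_0 = 2, a_1 = 8, a_2 = 25.
Iterating: 2, 8, 25, 76, 229, 688, so a_5 = 688.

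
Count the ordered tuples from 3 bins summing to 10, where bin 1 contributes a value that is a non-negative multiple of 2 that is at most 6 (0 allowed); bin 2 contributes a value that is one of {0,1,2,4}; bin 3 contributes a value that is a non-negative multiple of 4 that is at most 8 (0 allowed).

The generating function for the choices is (1 + z^2 + z^4 + z^6)·(1 + z + z^2 + z^4)·(1 + z^4 + z^8); the count is [z^10].
(1 + z^2 + z^4 + z^6) has coefficients 1,0,1,0,1,0,1 for degrees 0…6.
(1 + z + z^2 + z^4) has coefficients 1,1,1,0,1,0,0,0,0,0,0 for degrees 0…10.
Finally multiplying by (1 + z^4 + z^8), the product of all factors after the first has coefficients 1,1,1,0,2,1,1,0,2,1,1 for degrees 0…10.
[z^10] = 1·1 + 1·2 + 1·1 + 1·2 = 6.

6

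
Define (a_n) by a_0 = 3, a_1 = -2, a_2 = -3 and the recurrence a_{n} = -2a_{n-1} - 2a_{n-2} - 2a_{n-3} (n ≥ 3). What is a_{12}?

-16

The ordinary generating function has denominator 1 + 2q + 2q^2 + 2q^3.
Iterating the recurrence: a_0,…,a_{12} = 3, -2, -3, 4, 2, -6, 0, 8, -4, -8, 8, 8, -16.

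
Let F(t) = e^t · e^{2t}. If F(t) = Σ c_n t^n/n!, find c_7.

2187

The EGF product rule gives c_7 = Σ_{k_1+k_2=7} C(7; k_1,k_2) · ∏ g_i(k_i), where e^t gives (1)^k; e^{2t} gives (2)^k.
g_1(k) for k = 0…7: 1, 1, 1, 1, 1, 1, 1, 1.
g_2(k) for k = 0…7: 1, 2, 4, 8, 16, 32, 64, 128.
c_7 = Σ_k C(7,k)·g_1(k)·g_2(7−k) = 1·1·128 + 7·1·64 + 21·1·32 + 35·1·16 + 35·1·8 + 21·1·4 + 7·1·2 + 1·1·1 = 128 + 448 + 672 + 560 + 280 + 84 + 14 + 1 = 2187.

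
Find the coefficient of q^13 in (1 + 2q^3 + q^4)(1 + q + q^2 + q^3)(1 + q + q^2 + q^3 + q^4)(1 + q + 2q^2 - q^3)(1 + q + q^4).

30

(1 + 2q^3 + q^4) has coefficients 1,0,0,2,1 for degrees 0…4.
(1 + q + q^2 + q^3) has coefficients 1,1,1,1,0,0,0,0,0,0,0,0,0,0 for degrees 0…13.
Multiplying by (1 + q + q^2 + q^3 + q^4) gives running coefficients 1,2,3,4,4,3,2,1,0,0,0,0,0,0 for degrees 0…13.
Multiplying by (1 + q + 2q^2 - q^3) gives running coefficients 1,3,7,10,12,12,9,5,2,0,-1,0,0,0 for degrees 0…13.
Finally multiplying by (1 + q + q^4), the product of all factors after the first has coefficients 1,4,10,17,23,27,28,24,19,14,8,4,2,0 for degrees 0…13.
[q^13] = 1·0 + 2·8 + 1·14 = 30.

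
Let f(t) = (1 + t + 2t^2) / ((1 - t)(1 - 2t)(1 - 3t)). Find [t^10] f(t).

405153

Partial fractions give a closed form: a_n = (2)·1^n + (-8)·2^n + (7)·3^n.
At n = 10: a_10 = 405153.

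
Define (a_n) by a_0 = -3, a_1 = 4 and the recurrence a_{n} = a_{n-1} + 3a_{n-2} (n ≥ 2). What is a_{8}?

-5

The ordinary generating function has denominator 1 - y - 3y^2.
Iterating the recurrence: a_0,…,a_{8} = -3, 4, -5, 7, -8, 13, -11, 28, -5.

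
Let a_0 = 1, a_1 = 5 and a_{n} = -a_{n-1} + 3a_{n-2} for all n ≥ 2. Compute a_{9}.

The ordinary generating function has denominator 1 + x - 3x^2.
Iterating the recurrence: a_0,…,a_{9} = 1, 5, -2, 17, -23, 74, -143, 365, -794, 1889.

1889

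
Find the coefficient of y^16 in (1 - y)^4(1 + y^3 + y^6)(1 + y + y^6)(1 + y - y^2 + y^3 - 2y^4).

-6

(1 - y)^4 has coefficients 1,-4,6,-4,1 for degrees 0…4.
(1 + y^3 + y^6) has coefficients 1,0,0,1,0,0,1,0,0,0,0,0,0,0,0,0,0 for degrees 0…16.
Multiplying by (1 + y + y^6) gives running coefficients 1,1,0,1,1,0,2,1,0,1,0,0,1,0,0,0,0 for degrees 0…16.
Finally multiplying by (1 + y - y^2 + y^3 - 2y^4), the product of all factors after the first has coefficients 1,2,0,1,1,-2,2,2,-3,2,-2,-3,2,-1,-1,1,-2 for degrees 0…16.
[y^16] = 1·(-2) − 4·1 + 6·(-1) − 4·(-1) + 1·2 = -6.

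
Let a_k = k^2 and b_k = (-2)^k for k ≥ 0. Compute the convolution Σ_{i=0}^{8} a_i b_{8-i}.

6

The convolution is the t^8 coefficient of A(t)B(t).
Σ = 0·256 + 1·(-128) + 4·64 + 9·(-32) + 16·16 + 25·(-8) + 36·4 + 49·(-2) + 64·1 = 6.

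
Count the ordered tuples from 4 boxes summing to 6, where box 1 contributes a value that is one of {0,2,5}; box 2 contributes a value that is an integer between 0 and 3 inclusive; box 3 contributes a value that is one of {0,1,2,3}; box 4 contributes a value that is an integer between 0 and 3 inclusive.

The generating function for the choices is (1 + y^2 + y^5)·(1 + y + y^2 + y^3)·(1 + y + y^2 + y^3)·(1 + y + y^2 + y^3); the count is [y^6].
(1 + y^2 + y^5) has coefficients 1,0,1,0,0,1 for degrees 0…5.
(1 + y + y^2 + y^3) has coefficients 1,1,1,1,0,0,0 for degrees 0…6.
Multiplying by (1 + y + y^2 + y^3) gives running coefficients 1,2,3,4,3,2,1 for degrees 0…6.
Finally multiplying by (1 + y + y^2 + y^3), the product of all factors after the first has coefficients 1,3,6,10,12,12,10 for degrees 0…6.
[y^6] = 1·10 + 1·12 + 1·3 = 25.

25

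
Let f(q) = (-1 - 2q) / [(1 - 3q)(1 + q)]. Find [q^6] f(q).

-911

Partial fractions give a closed form: a_n = (-5/4)·3^n + (1/4)·(-1)^n.
At n = 6: a_6 = -911.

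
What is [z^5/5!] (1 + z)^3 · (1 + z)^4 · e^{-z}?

The EGF product rule gives c_5 = Σ_{k_1+k_2+k_3=5} C(5; k_1,k_2,k_3) · ∏ g_i(k_i), where (1+z)^3 gives the falling factorial (3)_k; (1+z)^4 gives the falling factorial (4)_k; e^{-z} gives (-1)^k.
g_1(k) for k = 0…5: 1, 3, 6, 6, 0, 0.
g_2(k) for k = 0…5: 1, 4, 12, 24, 24, 0.
g_3(k) for k = 0…5: 1, -1, 1, -1, 1, -1.
First combine the last two factors: h(k) = Σ_j C(k,j)·g_2(j)·g_3(k−j) for k = 0…5: 1, 3, 5, -1, -15, 19.
c_5 = Σ_k C(5,k)·g_1(k)·h(5−k) = 1·1·19 + 5·3·(-15) + 10·6·(-1) + 10·6·5 = 19 − 225 − 60 + 300 = 34.

34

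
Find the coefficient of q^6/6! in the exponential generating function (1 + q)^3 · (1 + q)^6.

The EGF product rule gives c_6 = Σ_{k_1+k_2=6} C(6; k_1,k_2) · ∏ g_i(k_i), where (1+q)^3 gives the falling factorial (3)_k; (1+q)^6 gives the falling factorial (6)_k.
g_1(k) for k = 0…6: 1, 3, 6, 6, 0, 0, 0.
g_2(k) for k = 0…6: 1, 6, 30, 120, 360, 720, 720.
c_6 = Σ_k C(6,k)·g_1(k)·g_2(6−k) = 1·1·720 + 6·3·720 + 15·6·360 + 20·6·120 = 720 + 12960 + 32400 + 14400 = 60480.

60480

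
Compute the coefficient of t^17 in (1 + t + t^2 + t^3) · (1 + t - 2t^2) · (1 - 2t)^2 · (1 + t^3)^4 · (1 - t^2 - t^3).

-26

(1 + t + t^2 + t^3) has coefficients 1,1,1,1 for degrees 0…3.
(1 + t - 2t^2) has coefficients 1,1,-2,0,0,0,0,0,0,0,0,0,0,0,0,0,0,0 for degrees 0…17.
Multiplying by (1 - 2t)^2 gives running coefficients 1,-3,-2,12,-8,0,0,0,0,0,0,0,0,0,0,0,0,0 for degrees 0…17.
Multiplying by (1 + t^3)^4 gives running coefficients 1,-3,-2,16,-20,-8,54,-50,-12,76,-60,-8,49,-35,-2,12,-8,0 for degrees 0…17.
Finally multiplying by (1 - t^2 - t^3), the product of all factors after the first has coefficients 1,-3,-3,18,-15,-22,58,-22,-58,72,2,-72,33,33,-43,-2,29,-10 for degrees 0…17.
[t^17] = 1·(-10) + 1·29 + 1·(-2) + 1·(-43) = -26.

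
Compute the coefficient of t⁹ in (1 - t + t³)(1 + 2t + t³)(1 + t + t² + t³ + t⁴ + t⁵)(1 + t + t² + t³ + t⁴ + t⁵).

17

(1 - t + t³) has coefficients 1,-1,0,1 for degrees 0…3.
(1 + 2t + t³) has coefficients 1,2,0,1,0,0,0,0,0,0 for degrees 0…9.
Multiplying by (1 + t + t² + t³ + t⁴ + t⁵) gives running coefficients 1,3,3,4,4,4,3,1,1,0 for degrees 0…9.
Finally multiplying by (1 + t + t² + t³ + t⁴ + t⁵), the product of all factors after the first has coefficients 1,4,7,11,15,19,21,19,17,13 for degrees 0…9.
[t⁹] = 1·13 − 1·17 + 1·21 = 17.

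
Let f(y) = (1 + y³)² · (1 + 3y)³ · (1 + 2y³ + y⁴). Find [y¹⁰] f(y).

73

(1 + y³)² has coefficients 1,0,0,2,0,0,1 for degrees 0…6.
(1 + 3y)³ has coefficients 1,9,27,27,0,0,0,0,0,0,0 for degrees 0…10.
Finally multiplying by (1 + 2y³ + y⁴), the product of all factors after the first has coefficients 1,9,27,29,19,63,81,27,0,0,0 for degrees 0…10.
[y¹⁰] = 1·0 + 2·27 + 1·19 = 73.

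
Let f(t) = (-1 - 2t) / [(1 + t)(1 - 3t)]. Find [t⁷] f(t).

Partial fractions give a closed form: a_n = (1/4)·(-1)^n + (-5/4)·3^n.
At n = 7: a_7 = -2734.

-2734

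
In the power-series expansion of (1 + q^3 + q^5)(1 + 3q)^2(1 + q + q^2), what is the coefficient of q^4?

(1 + q^3 + q^5) has coefficients 1,0,0,1,0 for degrees 0…4.
(1 + 3q)^2 has coefficients 1,6,9,0,0 for degrees 0…4.
Finally multiplying by (1 + q + q^2), the product of all factors after the first has coefficients 1,7,16,15,9 for degrees 0…4.
[q^4] = 1·9 + 1·7 = 16.

16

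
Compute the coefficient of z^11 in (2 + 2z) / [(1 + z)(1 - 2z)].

The denominator gives the recurrence a_n = a_(n−1) + 2a_(n−2) for n ≥ 2; the numerator fixes a_0 = 2, a_1 = 4.
Iterating: 2, 4, 8, 16, 32, 64, 128, 256, 512, 1024, 2048, 4096, so a_11 = 4096.

4096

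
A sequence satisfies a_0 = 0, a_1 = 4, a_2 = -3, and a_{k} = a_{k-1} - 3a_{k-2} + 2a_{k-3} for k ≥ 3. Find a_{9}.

The ordinary generating function has denominator 1 - y + 3y^2 - 2y^3.
Iterating the recurrence: a_0,…,a_{9} = 0, 4, -3, -15, 2, 41, 5, -114, -47, 305.

305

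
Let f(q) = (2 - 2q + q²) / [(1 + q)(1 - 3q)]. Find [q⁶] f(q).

The denominator gives the recurrence a_n = 2a_(n−1) + 3a_(n−2) for n ≥ 3; the numerator fixes a_0 = 2, a_1 = 2, a_2 = 11.
Iterating: 2, 2, 11, 28, 89, 262, 791, so a_6 = 791.

791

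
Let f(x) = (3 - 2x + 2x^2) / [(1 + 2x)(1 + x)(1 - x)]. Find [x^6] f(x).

Partial fractions give a closed form: a_n = (6)·(-2)^n + (-7/2)·(-1)^n + (1/2)·1^n.
At n = 6: a_6 = 381.

381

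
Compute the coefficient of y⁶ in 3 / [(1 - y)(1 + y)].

3

Partial fractions give a closed form: a_n = (3/2)·1^n + (3/2)·(-1)^n.
At n = 6: a_6 = 3.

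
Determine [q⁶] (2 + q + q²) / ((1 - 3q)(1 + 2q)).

1114

The denominator gives the recurrence a_n = a_(n−1) + 6a_(n−2) for n ≥ 3; the numerator fixes a_0 = 2, a_1 = 3, a_2 = 16.
Iterating: 2, 3, 16, 34, 130, 334, 1114, so a_6 = 1114.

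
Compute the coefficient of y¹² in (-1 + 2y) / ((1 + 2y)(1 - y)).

-5461

Partial fractions give a closed form: a_n = (-4/3)·(-2)^n + (1/3)·1^n.
At n = 12: a_12 = -5461.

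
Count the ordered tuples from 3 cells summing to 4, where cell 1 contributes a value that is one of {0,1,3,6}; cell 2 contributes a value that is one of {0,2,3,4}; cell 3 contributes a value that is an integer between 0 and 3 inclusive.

7

The generating function for the choices is (1 + y + y^3 + y^6)·(1 + y^2 + y^3 + y^4)·(1 + y + y^2 + y^3); the count is [y^4].
(1 + y + y^3 + y^6) has coefficients 1,1,0,1,0 for degrees 0…4.
(1 + y^2 + y^3 + y^4) has coefficients 1,0,1,1,1 for degrees 0…4.
Finally multiplying by (1 + y + y^2 + y^3), the product of all factors after the first has coefficients 1,1,2,3,3 for degrees 0…4.
[y^4] = 1·3 + 1·3 + 1·1 = 7.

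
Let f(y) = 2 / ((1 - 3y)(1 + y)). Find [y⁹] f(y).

29524

Partial fractions give a closed form: a_n = (3/2)·3^n + (1/2)·(-1)^n.
At n = 9: a_9 = 29524.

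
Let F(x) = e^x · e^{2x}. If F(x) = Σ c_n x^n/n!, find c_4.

81

The EGF product rule gives c_4 = Σ_{k_1+k_2=4} C(4; k_1,k_2) · ∏ g_i(k_i), where e^x gives (1)^k; e^{2x} gives (2)^k.
g_1(k) for k = 0…4: 1, 1, 1, 1, 1.
g_2(k) for k = 0…4: 1, 2, 4, 8, 16.
c_4 = Σ_k C(4,k)·g_1(k)·g_2(4−k) = 1·1·16 + 4·1·8 + 6·1·4 + 4·1·2 + 1·1·1 = 16 + 32 + 24 + 8 + 1 = 81.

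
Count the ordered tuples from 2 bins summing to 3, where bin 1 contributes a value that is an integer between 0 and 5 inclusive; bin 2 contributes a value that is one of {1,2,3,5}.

The generating function for the choices is (1 + x + x^2 + x^3 + x^4 + x^5)·(x + x^2 + x^3 + x^5); the count is [x^3].
(1 + x + x^2 + x^3 + x^4 + x^5) has coefficients 1,1,1,1 for degrees 0…3.
(x + x^2 + x^3 + x^5) has coefficients 0,1,1,1 for degrees 0…3.
[x^3] = 1·1 + 1·1 + 1·1 + 1·0 = 3.

3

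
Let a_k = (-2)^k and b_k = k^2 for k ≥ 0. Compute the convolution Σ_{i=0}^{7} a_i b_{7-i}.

Write out a_i and b_{7-i} for i = 0,…,7 and sum the products.
Σ = 1·49 − 2·36 + 4·25 − 8·16 + 16·9 − 32·4 + 64·1 − 128·0 = 29.

29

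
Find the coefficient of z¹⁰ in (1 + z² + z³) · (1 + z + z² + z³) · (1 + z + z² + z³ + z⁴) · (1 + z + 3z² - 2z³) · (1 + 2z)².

143

(1 + z² + z³) has coefficients 1,0,1,1 for degrees 0…3.
(1 + z + z² + z³) has coefficients 1,1,1,1,0,0,0,0,0,0,0 for degrees 0…10.
Multiplying by (1 + z + z² + z³ + z⁴) gives running coefficients 1,2,3,4,4,3,2,1,0,0,0 for degrees 0…10.
Multiplying by (1 + z + 3z² - 2z³) gives running coefficients 1,3,8,11,13,13,9,4,1,-1,-2 for degrees 0…10.
Finally multiplying by (1 + 2z)², the product of all factors after the first has coefficients 1,7,24,55,89,109,113,92,53,19,-2 for degrees 0…10.
[z¹⁰] = 1·(-2) + 1·53 + 1·92 = 143.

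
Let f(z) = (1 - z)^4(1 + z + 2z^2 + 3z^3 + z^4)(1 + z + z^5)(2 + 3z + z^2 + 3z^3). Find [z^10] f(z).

(1 - z)^4 has coefficients 1,-4,6,-4,1 for degrees 0…4.
(1 + z + 2z^2 + 3z^3 + z^4) has coefficients 1,1,2,3,1,0,0,0,0,0,0 for degrees 0…10.
Multiplying by (1 + z + z^5) gives running coefficients 1,2,3,5,4,2,1,2,3,1,0 for degrees 0…10.
Finally multiplying by (2 + 3z + z^2 + 3z^3), the product of all factors after the first has coefficients 2,7,13,24,32,30,27,21,19,16,12 for degrees 0…10.
[z^10] = 1·12 − 4·16 + 6·19 − 4·21 + 1·27 = 5.

5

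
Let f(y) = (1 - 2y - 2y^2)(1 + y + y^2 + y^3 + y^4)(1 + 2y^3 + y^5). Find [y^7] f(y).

(1 - 2y - 2y^2) has coefficients 1,-2,-2 for degrees 0…2.
(1 + y + y^2 + y^3 + y^4) has coefficients 1,1,1,1,1,0,0,0 for degrees 0…7.
Finally multiplying by (1 + 2y^3 + y^5), the product of all factors after the first has coefficients 1,1,1,3,3,3,3,3 for degrees 0…7.
[y^7] = 1·3 − 2·3 − 2·3 = -9.

-9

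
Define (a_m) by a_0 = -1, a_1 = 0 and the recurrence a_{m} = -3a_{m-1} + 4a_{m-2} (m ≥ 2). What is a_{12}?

The ordinary generating function has denominator 1 + 3z - 4z^2.
Iterating the recurrence: a_0,…,a_{12} = -1, 0, -4, 12, -52, 204, -820, 3276, -13108, 52428, -209716, 838860, -3355444.

-3355444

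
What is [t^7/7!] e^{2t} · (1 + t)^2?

The EGF product rule gives c_7 = Σ_{k_1+k_2=7} C(7; k_1,k_2) · ∏ g_i(k_i), where e^{2t} gives (2)^k; (1+t)^2 gives the falling factorial (2)_k.
g_1(k) for k = 0…7: 1, 2, 4, 8, 16, 32, 64, 128.
g_2(k) for k = 0…7: 1, 2, 2, 0, 0, 0, 0, 0.
c_7 = Σ_k C(7,k)·g_1(k)·g_2(7−k) = 21·32·2 + 7·64·2 + 1·128·1 = 1344 + 896 + 128 = 2368.

2368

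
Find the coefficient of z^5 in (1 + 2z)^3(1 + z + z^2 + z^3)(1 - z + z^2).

21

(1 + 2z)^3 has coefficients 1,6,12,8 for degrees 0…3.
(1 + z + z^2 + z^3) has coefficients 1,1,1,1,0,0 for degrees 0…5.
Finally multiplying by (1 - z + z^2), the product of all factors after the first has coefficients 1,0,1,1,0,1 for degrees 0…5.
[z^5] = 1·1 + 6·0 + 12·1 + 8·1 = 21.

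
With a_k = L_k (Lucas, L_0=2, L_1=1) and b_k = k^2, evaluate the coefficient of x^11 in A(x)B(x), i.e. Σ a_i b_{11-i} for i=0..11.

The convolution is the x^11 coefficient of A(x)B(x).
Σ = 2·121 + 1·100 + 3·81 + 4·64 + 7·49 + 11·36 + 18·25 + 29·16 + 47·9 + 76·4 + 123·1 + 199·0 = 3344.

3344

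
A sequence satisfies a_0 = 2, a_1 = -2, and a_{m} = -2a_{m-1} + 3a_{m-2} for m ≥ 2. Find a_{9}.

The ordinary generating function has denominator 1 + 2y - 3y^2.
Iterating the recurrence: a_0,…,a_{9} = 2, -2, 10, -26, 82, -242, 730, -2186, 6562, -19682.

-19682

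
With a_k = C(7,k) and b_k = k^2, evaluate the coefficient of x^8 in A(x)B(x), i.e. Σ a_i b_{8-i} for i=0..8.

This is [x^8] in the product of the two ordinary generating functions.
Σ = 1·64 + 7·49 + 21·36 + 35·25 + 35·16 + 21·9 + 7·4 + 1·1 + 0·0 = 2816.

2816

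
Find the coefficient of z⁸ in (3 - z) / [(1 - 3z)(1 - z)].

26243

The denominator gives the recurrence a_n = 4a_(n−1) − 3a_(n−2) for n ≥ 3; the numerator fixes a_0 = 3, a_1 = 11, a_2 = 35.
Iterating: 3, 11, 35, 107, 323, 971, 2915, 8747, 26243, so a_8 = 26243.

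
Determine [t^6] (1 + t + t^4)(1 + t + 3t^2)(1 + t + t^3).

(1 + t + t^4) has coefficients 1,1,0,0,1 for degrees 0…4.
(1 + t + 3t^2) has coefficients 1,1,3,0,0,0,0 for degrees 0…6.
Finally multiplying by (1 + t + t^3), the product of all factors after the first has coefficients 1,2,4,4,1,3,0 for degrees 0…6.
[t^6] = 1·0 + 1·3 + 1·4 = 7.

7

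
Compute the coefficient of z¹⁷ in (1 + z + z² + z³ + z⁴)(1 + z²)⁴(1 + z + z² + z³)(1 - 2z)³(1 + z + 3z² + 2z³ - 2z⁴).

(1 + z + z² + z³ + z⁴) has coefficients 1,1,1,1,1 for degrees 0…4.
(1 + z²)⁴ has coefficients 1,0,4,0,6,0,4,0,1,0,0,0,0,0,0,0,0,0 for degrees 0…17.
Multiplying by (1 + z + z² + z³) gives running coefficients 1,1,5,5,10,10,10,10,5,5,1,1,0,0,0,0,0,0 for degrees 0…17.
Multiplying by (1 - 2z)³ gives running coefficients 1,-5,11,-21,32,-30,30,-10,-15,15,-49,15,-34,4,-8,0,0,0 for degrees 0…17.
Finally multiplying by (1 + z + 3z² + 2z³ - 2z⁴), the product of all factors after the first has coefficients 1,-4,9,-23,32,-29,32,36,-59,90,-159,1,-106,-113,22,-94,52,-24 for degrees 0…17.
[z¹⁷] = 1·(-24) + 1·52 + 1·(-94) + 1·22 + 1·(-113) = -157.

-157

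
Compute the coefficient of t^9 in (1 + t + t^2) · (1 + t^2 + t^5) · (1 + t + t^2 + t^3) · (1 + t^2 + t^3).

(1 + t + t^2) has coefficients 1,1,1 for degrees 0…2.
(1 + t^2 + t^5) has coefficients 1,0,1,0,0,1,0,0,0,0 for degrees 0…9.
Multiplying by (1 + t + t^2 + t^3) gives running coefficients 1,1,2,2,1,2,1,1,1,0 for degrees 0…9.
Finally multiplying by (1 + t^2 + t^3), the product of all factors after the first has coefficients 1,1,3,4,4,6,4,4,4,2 for degrees 0…9.
[t^9] = 1·2 + 1·4 + 1·4 = 10.

10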